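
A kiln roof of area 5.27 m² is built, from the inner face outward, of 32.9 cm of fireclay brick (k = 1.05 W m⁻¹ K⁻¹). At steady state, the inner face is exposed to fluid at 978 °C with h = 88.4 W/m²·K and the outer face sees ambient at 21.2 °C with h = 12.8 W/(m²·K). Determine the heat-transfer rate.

Treat each layer as a resistance in series:
  R_conv,in = 1/(hA) = 1/(88.4·5.27) = 0.002147 K/W
  R_fireclay brick = L/(kA) = 0.329/(1.05·5.27) = 0.05946 K/W
  R_conv,out = 1/(hA) = 1/(12.8·5.27) = 0.01482 K/W
ΣR = 0.002147 + 0.05946 + 0.01482 = 0.07643 K/W
Q = ΔT/ΣR = (978 °C − 21.2 °C)/0.07643 = 12500 W

Q = 12500 W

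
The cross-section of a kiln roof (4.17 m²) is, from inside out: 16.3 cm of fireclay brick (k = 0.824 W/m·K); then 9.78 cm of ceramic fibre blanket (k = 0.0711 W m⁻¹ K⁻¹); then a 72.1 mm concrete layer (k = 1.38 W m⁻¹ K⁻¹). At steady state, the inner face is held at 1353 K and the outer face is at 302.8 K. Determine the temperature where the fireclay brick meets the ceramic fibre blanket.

Series thermal resistances, inner to outer:
  R_fireclay brick = L/(kA) = 0.163/(0.824·4.17) = 0.04744 K/W
  R_ceramic fibre blanket = L/(kA) = 0.0978/(0.0711·4.17) = 0.3299 K/W
  R_concrete = L/(kA) = 0.0721/(1.38·4.17) = 0.01253 K/W
ΣR = 0.04744 + 0.3299 + 0.01253 = 0.3899 K/W
Q = ΔT/ΣR = (1353 K − 302.8 K)/0.3899 = 2694 W
From the inner boundary to the fireclay brick/ceramic fibre blanket interface, ΣR_partial = 0.04744 K/W.
T_interface = T_in − Q·ΣR_partial = 1353 K − (2694)(0.04744) = 1225 K

T = 1225 K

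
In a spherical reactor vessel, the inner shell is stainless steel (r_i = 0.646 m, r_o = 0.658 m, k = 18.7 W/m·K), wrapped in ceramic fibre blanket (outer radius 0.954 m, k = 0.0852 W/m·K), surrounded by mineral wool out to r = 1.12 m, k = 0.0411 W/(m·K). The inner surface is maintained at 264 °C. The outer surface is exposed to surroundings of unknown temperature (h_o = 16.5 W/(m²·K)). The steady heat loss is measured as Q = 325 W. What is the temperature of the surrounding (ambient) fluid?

Series resistances:
  R_stainless steel = (1/0.646 − 1/0.658)/(4πk) = 0.02823/(4π·18.7) = 1.201×10^-4 K/W
  R_ceramic fibre blanket = (1/0.658 − 1/0.954)/(4πk) = 0.4715/(4π·0.0852) = 0.4404 K/W
  R_mineral wool = (1/0.954 − 1/1.12)/(4πk) = 0.1554/(4π·0.0411) = 0.3008 K/W
  R_conv,out = 1/(4πr²h) = 1/(4π·1.12²·16.5) = 0.003845 K/W
ΣR = 0.7452 K/W
ΔT = Q·ΣR = 325 × 0.7452 = 242.2 K
Heat flows outward, so T_out = T_in − ΔT = 264 − 242.2 = 21.8 °C

T_out = 21.8 °C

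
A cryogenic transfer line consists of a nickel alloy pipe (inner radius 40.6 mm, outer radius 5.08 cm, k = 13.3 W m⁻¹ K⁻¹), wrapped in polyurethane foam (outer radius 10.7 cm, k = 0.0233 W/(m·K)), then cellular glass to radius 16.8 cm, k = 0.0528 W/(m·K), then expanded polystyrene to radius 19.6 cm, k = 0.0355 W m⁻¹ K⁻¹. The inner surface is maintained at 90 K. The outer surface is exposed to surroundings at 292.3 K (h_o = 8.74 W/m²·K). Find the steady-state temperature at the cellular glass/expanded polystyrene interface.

Resistance network (inner→outer):
  R'_nickel alloy = ln(0.0508/0.0406)/(2πk) = 0.2241/(2π·13.3) = 0.002682 m·K/W
  R'_polyurethane foam = ln(0.107/0.0508)/(2πk) = 0.7449/(2π·0.0233) = 5.088 m·K/W
  R'_cellular glass = ln(0.168/0.107)/(2πk) = 0.4511/(2π·0.0528) = 1.360 m·K/W
  R'_expanded polystyrene = ln(0.196/0.168)/(2πk) = 0.1542/(2π·0.0355) = 0.6911 m·K/W
  R'_conv,out = 1/(2πr h) = 1/(2π·0.196·8.74) = 0.09291 m·K/W
ΣR = 0.002682 + 5.088 + 1.360 + 0.6911 + 0.09291 = 7.235 m·K/W
Q' = ΔT/ΣR = (90 K − 292.3 K)/7.235 = -27.96 W/m
From the inner boundary to the cellular glass/expanded polystyrene interface, ΣR_partial = 6.451 m·K/W.
T_interface = T_in − Q'·ΣR_partial = 90 K − (-27.96)(6.451) = 270.4 K

T = 270.4 K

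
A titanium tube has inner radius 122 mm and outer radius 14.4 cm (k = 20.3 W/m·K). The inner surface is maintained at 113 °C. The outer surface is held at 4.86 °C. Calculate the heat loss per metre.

Q' = 83.2 kW/m

Q' = 2πk·ΔT/ln(r₂/r₁) = 2π × 20.3 × 108.14 / ln(0.144/0.122) = 83200 W/m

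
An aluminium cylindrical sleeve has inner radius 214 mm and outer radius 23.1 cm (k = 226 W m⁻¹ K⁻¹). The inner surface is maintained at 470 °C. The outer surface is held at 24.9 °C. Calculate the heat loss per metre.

Q' = 8270 kW/m

Q' = 2πk·ΔT/ln(r₂/r₁) = 2π × 226 × 445.1 / ln(0.231/0.214) = 8.27×10^6 W/m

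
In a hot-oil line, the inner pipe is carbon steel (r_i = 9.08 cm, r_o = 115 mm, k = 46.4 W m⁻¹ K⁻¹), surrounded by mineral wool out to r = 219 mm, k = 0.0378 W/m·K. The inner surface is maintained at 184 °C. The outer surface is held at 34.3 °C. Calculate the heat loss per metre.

Q' = 55.2 W/m

Resistance network (inner→outer):
  R'_carbon steel = ln(0.115/0.0908)/(2πk) = 0.2363/(2π·46.4) = 8.104×10^-4 m·K/W
  R'_mineral wool = ln(0.219/0.115)/(2πk) = 0.6441/(2π·0.0378) = 2.712 m·K/W
ΣR = 8.104×10^-4 + 2.712 = 2.713 m·K/W
Q' = ΔT/ΣR = (184 °C − 34.3 °C)/2.713 = 55.2 W/m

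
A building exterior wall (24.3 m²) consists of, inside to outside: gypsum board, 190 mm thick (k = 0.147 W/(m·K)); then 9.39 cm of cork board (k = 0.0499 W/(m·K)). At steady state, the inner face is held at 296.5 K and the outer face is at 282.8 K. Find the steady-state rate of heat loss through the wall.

Treat each layer as a resistance in series:
  R_gypsum board = L/(kA) = 0.190/(0.147·24.3) = 0.05319 K/W
  R_cork board = L/(kA) = 0.0939/(0.0499·24.3) = 0.07744 K/W
ΣR = 0.05319 + 0.07744 = 0.1306 K/W
Q = ΔT/ΣR = (296.5 K − 282.8 K)/0.1306 = 105 W

Q = 105 W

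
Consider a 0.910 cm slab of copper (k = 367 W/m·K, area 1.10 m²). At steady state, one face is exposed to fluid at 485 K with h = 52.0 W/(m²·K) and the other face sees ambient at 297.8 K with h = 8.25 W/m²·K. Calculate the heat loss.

Resistance network (inner→outer):
  R_conv,in = 1/(hA) = 1/(52.0·1.10) = 0.01748 K/W
  R_copper = L/(kA) = 0.00910/(367·1.10) = 2.254×10^-5 K/W
  R_conv,out = 1/(hA) = 1/(8.25·1.10) = 0.1102 K/W
ΣR = 0.01748 + 2.254×10^-5 + 0.1102 = 0.1277 K/W
Q = ΔT/ΣR = (485 K − 297.8 K)/0.1277 = 1470 W

Q = 1470 W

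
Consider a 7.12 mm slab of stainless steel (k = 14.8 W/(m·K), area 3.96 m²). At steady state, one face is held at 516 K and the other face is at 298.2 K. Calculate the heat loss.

Q = kA·ΔT/L = 14.8 × 3.96 × |516 K − 298.2 K| / 0.00712 = 1.79×10^6 W

Q = 1.79×10^6 W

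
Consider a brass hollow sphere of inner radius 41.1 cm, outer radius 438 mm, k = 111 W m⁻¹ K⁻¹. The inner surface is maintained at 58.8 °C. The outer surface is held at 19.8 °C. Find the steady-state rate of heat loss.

Q = 4πk·ΔT/(1/r₁ − 1/r₂) = 4π × 111 × 39 / (1/0.411 − 1/0.438) = 3.63×10^5 W

Q = 3.63×10^5 W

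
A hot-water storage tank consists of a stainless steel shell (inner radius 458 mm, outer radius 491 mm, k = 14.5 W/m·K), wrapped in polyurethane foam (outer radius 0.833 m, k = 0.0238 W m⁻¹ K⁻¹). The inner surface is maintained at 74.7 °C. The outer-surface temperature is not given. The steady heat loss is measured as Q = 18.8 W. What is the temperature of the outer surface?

T_out = 22.1 °C

Series resistances:
  R_stainless steel = (1/0.458 − 1/0.491)/(4πk) = 0.1467/(4π·14.5) = 8.054×10^-4 K/W
  R_polyurethane foam = (1/0.491 − 1/0.833)/(4πk) = 0.8362/(4π·0.0238) = 2.796 K/W
ΣR = 2.797 K/W
ΔT = Q·ΣR = 18.8 × 2.797 = 52.58 K
Heat flows outward, so T_out = T_in − ΔT = 74.7 − 52.58 = 22.1 °C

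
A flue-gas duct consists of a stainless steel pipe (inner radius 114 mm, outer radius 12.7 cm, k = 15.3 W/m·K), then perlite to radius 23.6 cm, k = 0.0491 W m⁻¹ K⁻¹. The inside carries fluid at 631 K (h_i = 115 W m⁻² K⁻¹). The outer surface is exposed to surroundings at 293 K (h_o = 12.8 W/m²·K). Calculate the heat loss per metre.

Q' = 163 W/m

Series thermal resistances, inner to outer:
  R'_conv,in = 1/(2πr h) = 1/(2π·0.114·115) = 0.01214 m·K/W
  R'_stainless steel = ln(0.127/0.114)/(2πk) = 0.1080/(2π·15.3) = 0.001123 m·K/W
  R'_perlite = ln(0.236/0.127)/(2πk) = 0.6196/(2π·0.0491) = 2.009 m·K/W
  R'_conv,out = 1/(2πr h) = 1/(2π·0.236·12.8) = 0.05269 m·K/W
ΣR = 0.01214 + 0.001123 + 2.009 + 0.05269 = 2.075 m·K/W
Q' = ΔT/ΣR = (631 K − 293 K)/2.075 = 163 W/m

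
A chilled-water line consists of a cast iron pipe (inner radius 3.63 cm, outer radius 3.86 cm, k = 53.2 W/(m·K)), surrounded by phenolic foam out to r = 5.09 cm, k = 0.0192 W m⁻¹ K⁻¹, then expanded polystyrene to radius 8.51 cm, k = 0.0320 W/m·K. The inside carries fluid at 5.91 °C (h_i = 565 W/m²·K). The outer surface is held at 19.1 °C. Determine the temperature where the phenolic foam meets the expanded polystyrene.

T = 12.2 °C

Series thermal resistances, inner to outer:
  R'_conv,in = 1/(2πr h) = 1/(2π·0.0363·565) = 0.007760 m·K/W
  R'_cast iron = ln(0.0386/0.0363)/(2πk) = 0.06143/(2π·53.2) = 1.838×10^-4 m·K/W
  R'_phenolic foam = ln(0.0509/0.0386)/(2πk) = 0.2766/(2π·0.0192) = 2.293 m·K/W
  R'_expanded polystyrene = ln(0.0851/0.0509)/(2πk) = 0.5140/(2π·0.0320) = 2.556 m·K/W
ΣR = 0.007760 + 1.838×10^-4 + 2.293 + 2.556 = 4.857 m·K/W
Q' = ΔT/ΣR = (5.91 °C − 19.1 °C)/4.857 = -2.716 W/m
From the inner boundary to the phenolic foam/expanded polystyrene interface, ΣR_partial = 2.301 m·K/W.
T_interface = T_in − Q'·ΣR_partial = 5.91 °C − (-2.716)(2.301) = 12.2 °C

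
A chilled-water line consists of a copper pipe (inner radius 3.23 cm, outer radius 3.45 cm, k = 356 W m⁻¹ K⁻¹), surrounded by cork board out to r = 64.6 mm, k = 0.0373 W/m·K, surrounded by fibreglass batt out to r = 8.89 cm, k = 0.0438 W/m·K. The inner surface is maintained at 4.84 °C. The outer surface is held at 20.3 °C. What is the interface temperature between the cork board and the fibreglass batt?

T = 15.6 °C

Treat each layer as a resistance in series:
  R'_copper = ln(0.0345/0.0323)/(2πk) = 0.06589/(2π·356) = 2.946×10^-5 m·K/W
  R'_cork board = ln(0.0646/0.0345)/(2πk) = 0.6273/(2π·0.0373) = 2.676 m·K/W
  R'_fibreglass batt = ln(0.0889/0.0646)/(2πk) = 0.3193/(2π·0.0438) = 1.160 m·K/W
ΣR = 2.946×10^-5 + 2.676 + 1.160 = 3.836 m·K/W
Q' = ΔT/ΣR = (4.84 °C − 20.3 °C)/3.836 = -4.030 W/m
From the inner boundary to the cork board/fibreglass batt interface, ΣR_partial = 2.676 m·K/W.
T_interface = T_in − Q'·ΣR_partial = 4.84 °C − (-4.030)(2.676) = 15.6 °C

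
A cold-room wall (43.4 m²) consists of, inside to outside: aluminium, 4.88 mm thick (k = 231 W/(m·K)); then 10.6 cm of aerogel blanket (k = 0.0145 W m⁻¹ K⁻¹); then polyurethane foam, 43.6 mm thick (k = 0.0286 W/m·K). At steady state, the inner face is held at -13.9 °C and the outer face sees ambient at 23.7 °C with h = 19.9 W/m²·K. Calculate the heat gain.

Series thermal resistances, inner to outer:
  R_aluminium = L/(kA) = 0.00488/(231·43.4) = 4.868×10^-7 K/W
  R_aerogel blanket = L/(kA) = 0.106/(0.0145·43.4) = 0.1684 K/W
  R_polyurethane foam = L/(kA) = 0.0436/(0.0286·43.4) = 0.03513 K/W
  R_conv,out = 1/(hA) = 1/(19.9·43.4) = 0.001158 K/W
ΣR = 4.868×10^-7 + 0.1684 + 0.03513 + 0.001158 = 0.2047 K/W
Q = ΔT/ΣR = (-13.9 °C − 23.7 °C)/0.2047 = -184 W
(Negative Q ⇒ heat flows inward; heat gain = 184 W.)

Q = 184 W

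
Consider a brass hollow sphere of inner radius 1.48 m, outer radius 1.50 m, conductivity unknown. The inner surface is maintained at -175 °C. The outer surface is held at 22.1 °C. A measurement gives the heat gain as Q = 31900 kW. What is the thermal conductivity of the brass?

k = 116 W/m·K

ΣR = ΔT/Q = |-175 − 22.1|/3.19×10^7 = 6.179×10^-6 K/W
(1/r₁−1/r₂)/(4πk) = 6.179×10^-6 ⇒ k = 0.009009/(4π·6.179×10^-6) = 116 W/m·K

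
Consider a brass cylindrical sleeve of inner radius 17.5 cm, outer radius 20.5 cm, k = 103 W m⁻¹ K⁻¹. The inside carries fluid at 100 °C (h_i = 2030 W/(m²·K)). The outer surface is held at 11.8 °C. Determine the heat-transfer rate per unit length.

Q' = 127 kW/m

Treat each layer as a resistance in series:
  R'_conv,in = 1/(2πr h) = 1/(2π·0.175·2030) = 4.480×10^-4 m·K/W
  R'_brass = ln(0.205/0.175)/(2πk) = 0.1582/(2π·103) = 2.445×10^-4 m·K/W
ΣR = 4.480×10^-4 + 2.445×10^-4 = 6.925×10^-4 m·K/W
Q' = ΔT/ΣR = (100 °C − 11.8 °C)/6.925×10^-4 = 1.27×10^5 W/m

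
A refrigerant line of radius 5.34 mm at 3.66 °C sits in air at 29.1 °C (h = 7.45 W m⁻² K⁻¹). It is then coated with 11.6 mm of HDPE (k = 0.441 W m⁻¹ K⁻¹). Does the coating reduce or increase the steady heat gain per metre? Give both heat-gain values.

increases: 6.36 → 15.2 W/m

Critical radius for a cylinder: r_cr = k/h = 0.0592 m = 5.92 cm.
Outer radius after coating: r₂ = 0.00534 + 0.0116 = 0.01694 m.
Since r₁ < r_cr and r₂ ≤ r_cr, the coating moves toward the maximum at r_cr — heat gain rises.
Bare: R = 1/(2πr₁h) = 4.001 m·K/W; Q = 25.44/4.001 = 6.36 W/m.
Coated: R = R_cond + R_conv = 1.678 m·K/W; Q = 25.44/1.678 = 15.2 W/m.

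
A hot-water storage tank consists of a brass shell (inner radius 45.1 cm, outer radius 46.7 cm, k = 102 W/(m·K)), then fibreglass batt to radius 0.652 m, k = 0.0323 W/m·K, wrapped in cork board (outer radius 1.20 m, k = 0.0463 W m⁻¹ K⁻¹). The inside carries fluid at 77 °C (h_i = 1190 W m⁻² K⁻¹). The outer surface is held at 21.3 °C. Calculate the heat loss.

Q = 20.6 W

Series thermal resistances, inner to outer:
  R_conv,in = 1/(4πr²h) = 1/(4π·0.451²·1190) = 3.288×10^-4 K/W
  R_brass = (1/0.451 − 1/0.467)/(4πk) = 0.07597/(4π·102) = 5.927×10^-5 K/W
  R_fibreglass batt = (1/0.467 − 1/0.652)/(4πk) = 0.6076/(4π·0.0323) = 1.497 K/W
  R_cork board = (1/0.652 − 1/1.20)/(4πk) = 0.7004/(4π·0.0463) = 1.204 K/W
ΣR = 3.288×10^-4 + 5.927×10^-5 + 1.497 + 1.204 = 2.701 K/W
Q = ΔT/ΣR = (77 °C − 21.3 °C)/2.701 = 20.6 W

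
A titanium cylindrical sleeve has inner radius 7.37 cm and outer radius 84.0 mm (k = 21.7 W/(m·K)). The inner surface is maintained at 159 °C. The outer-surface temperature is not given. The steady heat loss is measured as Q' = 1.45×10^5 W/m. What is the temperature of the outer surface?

T_out = 19.9 °C

Series resistances:
  R'_titanium = ln(0.0840/0.0737)/(2πk) = 0.1308/(2π·21.7) = 9.594×10^-4 m·K/W
ΣR = 9.594×10^-4 m·K/W
ΔT = Q'·ΣR = 1.45×10^5 × 9.594×10^-4 = 139.1 K
Heat flows outward, so T_out = T_in − ΔT = 159 − 139.1 = 19.9 °C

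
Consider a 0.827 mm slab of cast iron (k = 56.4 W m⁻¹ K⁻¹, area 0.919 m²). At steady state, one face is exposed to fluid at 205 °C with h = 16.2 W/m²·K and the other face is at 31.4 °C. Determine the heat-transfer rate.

Resistance network (inner→outer):
  R_conv,in = 1/(hA) = 1/(16.2·0.919) = 0.06717 K/W
  R_cast iron = L/(kA) = 8.27×10^-4/(56.4·0.919) = 1.596×10^-5 K/W
ΣR = 0.06717 + 1.596×10^-5 = 0.06719 K/W
Q = ΔT/ΣR = (205 °C − 31.4 °C)/0.06719 = 2580 W

Q = 2580 W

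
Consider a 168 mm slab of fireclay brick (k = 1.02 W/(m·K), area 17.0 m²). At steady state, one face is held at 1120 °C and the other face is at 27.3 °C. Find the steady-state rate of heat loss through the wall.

Q = 113 kW

Q = kA·ΔT/L = 1.02 × 17.0 × |1120 °C − 27.3 °C| / 0.168 = 1.13×10^5 W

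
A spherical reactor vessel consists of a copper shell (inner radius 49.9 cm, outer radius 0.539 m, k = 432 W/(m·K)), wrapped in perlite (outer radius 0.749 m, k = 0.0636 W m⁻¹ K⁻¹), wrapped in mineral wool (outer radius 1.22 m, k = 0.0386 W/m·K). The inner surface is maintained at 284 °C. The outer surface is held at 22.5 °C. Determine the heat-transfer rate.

Series thermal resistances, inner to outer:
  R_copper = (1/0.499 − 1/0.539)/(4πk) = 0.1487/(4π·432) = 2.740×10^-5 K/W
  R_perlite = (1/0.539 − 1/0.749)/(4πk) = 0.5202/(4π·0.0636) = 0.6509 K/W
  R_mineral wool = (1/0.749 − 1/1.22)/(4πk) = 0.5154/(4π·0.0386) = 1.063 K/W
ΣR = 2.740×10^-5 + 0.6509 + 1.063 = 1.714 K/W
Q = ΔT/ΣR = (284 °C − 22.5 °C)/1.714 = 153 W

Q = 153 W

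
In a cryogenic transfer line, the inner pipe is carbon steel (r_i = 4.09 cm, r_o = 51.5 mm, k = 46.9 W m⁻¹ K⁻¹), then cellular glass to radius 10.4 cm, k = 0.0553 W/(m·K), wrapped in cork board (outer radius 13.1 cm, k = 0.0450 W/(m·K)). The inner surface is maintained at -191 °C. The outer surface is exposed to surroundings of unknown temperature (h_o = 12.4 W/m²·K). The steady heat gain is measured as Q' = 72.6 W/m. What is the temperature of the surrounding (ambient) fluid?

Series resistances:
  R'_carbon steel = ln(0.0515/0.0409)/(2πk) = 0.2305/(2π·46.9) = 7.820×10^-4 m·K/W
  R'_cellular glass = ln(0.104/0.0515)/(2πk) = 0.7028/(2π·0.0553) = 2.023 m·K/W
  R'_cork board = ln(0.131/0.104)/(2πk) = 0.2308/(2π·0.0450) = 0.8163 m·K/W
  R'_conv,out = 1/(2πr h) = 1/(2π·0.131·12.4) = 0.09798 m·K/W
ΣR = 2.938 m·K/W
ΔT = Q'·ΣR = 72.6 × 2.938 = 213.3 K
Heat flows inward, so T_out = T_in + ΔT = -191 + 213.3 = 22.3 °C

T_out = 22.3 °C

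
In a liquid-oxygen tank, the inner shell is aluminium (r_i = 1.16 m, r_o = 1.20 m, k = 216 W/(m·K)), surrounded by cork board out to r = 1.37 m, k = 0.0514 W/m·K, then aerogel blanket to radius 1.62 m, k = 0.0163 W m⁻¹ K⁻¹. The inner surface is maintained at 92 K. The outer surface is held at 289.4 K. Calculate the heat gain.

Q = 278 W

Series thermal resistances, inner to outer:
  R_aluminium = (1/1.16 − 1/1.20)/(4πk) = 0.02874/(4π·216) = 1.059×10^-5 K/W
  R_cork board = (1/1.20 − 1/1.37)/(4πk) = 0.1034/(4π·0.0514) = 0.1601 K/W
  R_aerogel blanket = (1/1.37 − 1/1.62)/(4πk) = 0.1126/(4π·0.0163) = 0.5499 K/W
ΣR = 1.059×10^-5 + 0.1601 + 0.5499 = 0.7100 K/W
Q = ΔT/ΣR = (92 K − 289.4 K)/0.7100 = -278 W
(Negative Q ⇒ heat flows inward; heat gain = 278 W.)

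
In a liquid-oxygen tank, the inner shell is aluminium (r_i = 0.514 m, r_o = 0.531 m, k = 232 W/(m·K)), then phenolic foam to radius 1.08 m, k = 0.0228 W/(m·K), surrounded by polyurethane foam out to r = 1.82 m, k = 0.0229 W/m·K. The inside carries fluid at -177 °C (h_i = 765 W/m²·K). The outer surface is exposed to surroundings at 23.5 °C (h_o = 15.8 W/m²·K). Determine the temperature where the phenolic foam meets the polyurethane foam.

Resistance network (inner→outer):
  R_conv,in = 1/(4πr²h) = 1/(4π·0.514²·765) = 3.937×10^-4 K/W
  R_aluminium = (1/0.514 − 1/0.531)/(4πk) = 0.06229/(4π·232) = 2.136×10^-5 K/W
  R_phenolic foam = (1/0.531 − 1/1.08)/(4πk) = 0.9573/(4π·0.0228) = 3.341 K/W
  R_polyurethane foam = (1/1.08 − 1/1.82)/(4πk) = 0.3765/(4π·0.0229) = 1.308 K/W
  R_conv,out = 1/(4πr²h) = 1/(4π·1.82²·15.8) = 0.001521 K/W
ΣR = 3.937×10^-4 + 2.136×10^-5 + 3.341 + 1.308 + 0.001521 = 4.651 K/W
Q = ΔT/ΣR = (-177 °C − 23.5 °C)/4.651 = -43.11 W
From the inner boundary to the phenolic foam/polyurethane foam interface, ΣR_partial = 3.341 K/W.
T_interface = T_in − Q·ΣR_partial = -177 °C − (-43.11)(3.341) = -33.0 °C

T = -33.0 °C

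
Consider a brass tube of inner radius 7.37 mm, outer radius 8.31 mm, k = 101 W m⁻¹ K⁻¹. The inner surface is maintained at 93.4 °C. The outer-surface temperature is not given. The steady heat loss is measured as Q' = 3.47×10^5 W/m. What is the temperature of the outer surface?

Series resistances:
  R'_brass = ln(0.00831/0.00737)/(2πk) = 0.1200/(2π·101) = 1.892×10^-4 m·K/W
ΣR = 1.892×10^-4 m·K/W
ΔT = Q'·ΣR = 3.47×10^5 × 1.892×10^-4 = 65.65 K
Heat flows outward, so T_out = T_in − ΔT = 93.4 − 65.65 = 27.8 °C

T_out = 27.8 °C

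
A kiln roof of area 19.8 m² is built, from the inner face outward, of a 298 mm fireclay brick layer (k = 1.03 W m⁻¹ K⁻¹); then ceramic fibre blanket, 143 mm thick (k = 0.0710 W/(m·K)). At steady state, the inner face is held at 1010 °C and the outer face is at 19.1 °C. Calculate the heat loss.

Treat each layer as a resistance in series:
  R_fireclay brick = L/(kA) = 0.298/(1.03·19.8) = 0.01461 K/W
  R_ceramic fibre blanket = L/(kA) = 0.143/(0.0710·19.8) = 0.1017 K/W
ΣR = 0.01461 + 0.1017 = 0.1163 K/W
Q = ΔT/ΣR = (1010 °C − 19.1 °C)/0.1163 = 8520 W

Q = 8.52 kW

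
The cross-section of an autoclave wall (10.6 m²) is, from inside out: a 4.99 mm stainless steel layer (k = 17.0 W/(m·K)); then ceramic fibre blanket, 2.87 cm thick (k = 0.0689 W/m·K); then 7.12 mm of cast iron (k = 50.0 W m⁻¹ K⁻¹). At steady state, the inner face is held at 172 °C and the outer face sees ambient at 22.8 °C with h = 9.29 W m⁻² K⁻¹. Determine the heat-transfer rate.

Q = 3010 W

Series thermal resistances, inner to outer:
  R_stainless steel = L/(kA) = 0.00499/(17.0·10.6) = 2.769×10^-5 K/W
  R_ceramic fibre blanket = L/(kA) = 0.0287/(0.0689·10.6) = 0.03930 K/W
  R_cast iron = L/(kA) = 0.00712/(50.0·10.6) = 1.343×10^-5 K/W
  R_conv,out = 1/(hA) = 1/(9.29·10.6) = 0.01015 K/W
ΣR = 2.769×10^-5 + 0.03930 + 1.343×10^-5 + 0.01015 = 0.04949 K/W
Q = ΔT/ΣR = (172 °C − 22.8 °C)/0.04949 = 3010 W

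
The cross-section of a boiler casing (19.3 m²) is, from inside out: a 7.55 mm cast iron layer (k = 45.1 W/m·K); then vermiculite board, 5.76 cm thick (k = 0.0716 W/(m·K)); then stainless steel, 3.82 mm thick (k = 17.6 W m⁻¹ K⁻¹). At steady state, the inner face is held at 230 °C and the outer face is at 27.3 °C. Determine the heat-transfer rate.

Resistance network (inner→outer):
  R_cast iron = L/(kA) = 0.00755/(45.1·19.3) = 8.674×10^-6 K/W
  R_vermiculite board = L/(kA) = 0.0576/(0.0716·19.3) = 0.04168 K/W
  R_stainless steel = L/(kA) = 0.00382/(17.6·19.3) = 1.125×10^-5 K/W
ΣR = 8.674×10^-6 + 0.04168 + 1.125×10^-5 = 0.04170 K/W
Q = ΔT/ΣR = (230 °C − 27.3 °C)/0.04170 = 4860 W

Q = 4860 W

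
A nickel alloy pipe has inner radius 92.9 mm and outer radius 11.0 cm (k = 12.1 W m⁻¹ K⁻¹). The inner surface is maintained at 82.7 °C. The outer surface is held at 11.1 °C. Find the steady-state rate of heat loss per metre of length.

Q' = 32.2 kW/m

Q' = 2πk·ΔT/ln(r₂/r₁) = 2π × 12.1 × 71.6 / ln(0.110/0.0929) = 32200 W/m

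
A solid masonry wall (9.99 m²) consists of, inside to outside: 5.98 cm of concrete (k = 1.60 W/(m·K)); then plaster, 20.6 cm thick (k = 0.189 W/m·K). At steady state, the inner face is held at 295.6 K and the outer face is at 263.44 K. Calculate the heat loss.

Resistance network (inner→outer):
  R_concrete = L/(kA) = 0.0598/(1.60·9.99) = 0.003741 K/W
  R_plaster = L/(kA) = 0.206/(0.189·9.99) = 0.1091 K/W
ΣR = 0.003741 + 0.1091 = 0.1128 K/W
Q = ΔT/ΣR = (295.6 K − 263.44 K)/0.1128 = 285 W

Q = 285 W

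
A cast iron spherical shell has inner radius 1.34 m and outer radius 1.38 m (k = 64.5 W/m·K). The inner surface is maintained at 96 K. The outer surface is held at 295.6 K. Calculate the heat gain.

Q = 7480 kW

Q = 4πk·ΔT/(1/r₁ − 1/r₂) = 4π × 64.5 × 199.6 / (1/1.34 − 1/1.38) = 7.48×10^6 W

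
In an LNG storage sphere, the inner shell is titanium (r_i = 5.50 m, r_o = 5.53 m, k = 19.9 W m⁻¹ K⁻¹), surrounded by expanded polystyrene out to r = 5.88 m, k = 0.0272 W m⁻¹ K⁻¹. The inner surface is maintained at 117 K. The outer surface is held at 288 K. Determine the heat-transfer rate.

Treat each layer as a resistance in series:
  R_titanium = (1/5.50 − 1/5.53)/(4πk) = 9.864×10^-4/(4π·19.9) = 3.944×10^-6 K/W
  R_expanded polystyrene = (1/5.53 − 1/5.88)/(4πk) = 0.01076/(4π·0.0272) = 0.03149 K/W
ΣR = 3.944×10^-6 + 0.03149 = 0.03149 K/W
Q = ΔT/ΣR = (117 K − 288 K)/0.03149 = -5430 W
(Negative Q ⇒ heat flows inward; heat gain = 5430 W.)

Q = 5430 W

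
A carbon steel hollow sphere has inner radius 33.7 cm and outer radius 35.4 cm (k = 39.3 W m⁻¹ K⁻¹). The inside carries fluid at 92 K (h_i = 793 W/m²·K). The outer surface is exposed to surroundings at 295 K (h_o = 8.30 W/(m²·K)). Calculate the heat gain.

Q = 2610 W

Resistance network (inner→outer):
  R_conv,in = 1/(4πr²h) = 1/(4π·0.337²·793) = 8.836×10^-4 K/W
  R_carbon steel = (1/0.337 − 1/0.354)/(4πk) = 0.1425/(4π·39.3) = 2.885×10^-4 K/W
  R_conv,out = 1/(4πr²h) = 1/(4π·0.354²·8.30) = 0.07651 K/W
ΣR = 8.836×10^-4 + 2.885×10^-4 + 0.07651 = 0.07768 K/W
Q = ΔT/ΣR = (92 K − 295 K)/0.07768 = -2610 W
(Negative Q ⇒ heat flows inward; heat gain = 2610 W.)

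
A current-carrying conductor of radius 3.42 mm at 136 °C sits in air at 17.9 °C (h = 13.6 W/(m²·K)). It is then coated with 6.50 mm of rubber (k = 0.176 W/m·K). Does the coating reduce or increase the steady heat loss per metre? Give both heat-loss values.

increases: 34.5 → 55.1 W/m

Critical radius for a cylinder: r_cr = k/h = 0.0129 m = 1.29 cm.
Outer radius after coating: r₂ = 0.00342 + 0.00650 = 0.00992 m.
Since r₁ < r_cr and r₂ ≤ r_cr, the coating moves toward the maximum at r_cr — heat loss rises.
Bare: R = 1/(2πr₁h) = 3.422 m·K/W; Q = 118.1/3.422 = 34.5 W/m.
Coated: R = R_cond + R_conv = 2.143 m·K/W; Q = 118.1/2.143 = 55.1 W/m.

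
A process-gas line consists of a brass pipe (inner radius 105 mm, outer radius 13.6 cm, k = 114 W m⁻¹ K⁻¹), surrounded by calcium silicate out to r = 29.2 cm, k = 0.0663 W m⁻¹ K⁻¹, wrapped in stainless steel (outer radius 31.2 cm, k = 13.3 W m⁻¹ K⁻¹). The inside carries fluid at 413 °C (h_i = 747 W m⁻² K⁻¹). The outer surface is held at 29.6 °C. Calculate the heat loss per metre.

Series thermal resistances, inner to outer:
  R'_conv,in = 1/(2πr h) = 1/(2π·0.105·747) = 0.002029 m·K/W
  R'_brass = ln(0.136/0.105)/(2πk) = 0.2587/(2π·114) = 3.612×10^-4 m·K/W
  R'_calcium silicate = ln(0.292/0.136)/(2πk) = 0.7641/(2π·0.0663) = 1.834 m·K/W
  R'_stainless steel = ln(0.312/0.292)/(2πk) = 0.06625/(2π·13.3) = 7.928×10^-4 m·K/W
ΣR = 0.002029 + 3.612×10^-4 + 1.834 + 7.928×10^-4 = 1.837 m·K/W
Q' = ΔT/ΣR = (413 °C − 29.6 °C)/1.837 = 209 W/m

Q' = 209 W/m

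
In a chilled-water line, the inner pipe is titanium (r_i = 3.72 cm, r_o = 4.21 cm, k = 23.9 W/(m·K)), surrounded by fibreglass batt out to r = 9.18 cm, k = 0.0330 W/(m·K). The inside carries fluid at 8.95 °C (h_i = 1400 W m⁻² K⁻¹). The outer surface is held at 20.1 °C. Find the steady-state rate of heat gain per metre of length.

Treat each layer as a resistance in series:
  R'_conv,in = 1/(2πr h) = 1/(2π·0.0372·1400) = 0.003056 m·K/W
  R'_titanium = ln(0.0421/0.0372)/(2πk) = 0.1237/(2π·23.9) = 8.240×10^-4 m·K/W
  R'_fibreglass batt = ln(0.0918/0.0421)/(2πk) = 0.7796/(2π·0.0330) = 3.760 m·K/W
ΣR = 0.003056 + 8.240×10^-4 + 3.760 = 3.764 m·K/W
Q' = ΔT/ΣR = (8.95 °C − 20.1 °C)/3.764 = -2.96 W/m
(Negative Q' ⇒ heat flows inward; heat gain = 2.96 W/m.)

Q' = 2.96 W/m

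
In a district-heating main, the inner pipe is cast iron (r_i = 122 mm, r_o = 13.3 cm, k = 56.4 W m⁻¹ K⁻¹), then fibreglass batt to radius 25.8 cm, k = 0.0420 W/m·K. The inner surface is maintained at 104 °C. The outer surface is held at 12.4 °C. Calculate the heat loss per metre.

Q' = 36.5 W/m

Treat each layer as a resistance in series:
  R'_cast iron = ln(0.133/0.122)/(2πk) = 0.08633/(2π·56.4) = 2.436×10^-4 m·K/W
  R'_fibreglass batt = ln(0.258/0.133)/(2πk) = 0.6626/(2π·0.0420) = 2.511 m·K/W
ΣR = 2.436×10^-4 + 2.511 = 2.511 m·K/W
Q' = ΔT/ΣR = (104 °C − 12.4 °C)/2.511 = 36.5 W/m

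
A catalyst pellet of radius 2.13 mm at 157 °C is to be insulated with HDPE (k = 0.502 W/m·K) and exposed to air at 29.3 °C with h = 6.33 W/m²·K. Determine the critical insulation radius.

r_cr = 15.9 cm

For a sphere, r_cr = 2k_ins/h = 2·0.502/6.33 = 0.159 m = 15.9 cm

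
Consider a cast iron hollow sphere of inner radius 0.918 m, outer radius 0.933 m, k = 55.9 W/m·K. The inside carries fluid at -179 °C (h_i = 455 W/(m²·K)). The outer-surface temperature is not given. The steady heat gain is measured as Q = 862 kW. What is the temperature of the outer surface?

T_out = 21.4 °C

Sum the resistances:
  R_conv,in = 1/(4πr²h) = 1/(4π·0.918²·455) = 2.075×10^-4 K/W
  R_cast iron = (1/0.918 − 1/0.933)/(4πk) = 0.01751/(4π·55.9) = 2.493×10^-5 K/W
ΣR = 2.325×10^-4 K/W
ΔT = Q·ΣR = 8.62×10^5 × 2.325×10^-4 = 200.4 K
Heat flows inward, so T_out = T_in + ΔT = -179 + 200.4 = 21.4 °C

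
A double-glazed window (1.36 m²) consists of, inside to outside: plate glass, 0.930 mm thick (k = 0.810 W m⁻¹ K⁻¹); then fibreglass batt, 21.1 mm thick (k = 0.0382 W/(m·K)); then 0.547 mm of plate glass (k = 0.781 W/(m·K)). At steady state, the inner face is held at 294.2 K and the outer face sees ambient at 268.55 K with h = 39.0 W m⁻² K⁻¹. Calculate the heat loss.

Series thermal resistances, inner to outer:
  R_plate glass = L/(kA) = 9.30×10^-4/(0.810·1.36) = 8.442×10^-4 K/W
  R_fibreglass batt = L/(kA) = 0.0211/(0.0382·1.36) = 0.4061 K/W
  R_plate glass = L/(kA) = 5.47×10^-4/(0.781·1.36) = 5.150×10^-4 K/W
  R_conv,out = 1/(hA) = 1/(39.0·1.36) = 0.01885 K/W
ΣR = 8.442×10^-4 + 0.4061 + 5.150×10^-4 + 0.01885 = 0.4263 K/W
Q = ΔT/ΣR = (294.2 K − 268.55 K)/0.4263 = 60.2 W

Q = 60.2 W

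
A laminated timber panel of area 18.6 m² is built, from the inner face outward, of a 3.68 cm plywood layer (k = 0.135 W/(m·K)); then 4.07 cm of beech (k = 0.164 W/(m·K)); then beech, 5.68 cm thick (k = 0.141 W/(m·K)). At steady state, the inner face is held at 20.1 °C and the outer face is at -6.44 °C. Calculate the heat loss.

Treat each layer as a resistance in series:
  R_plywood = L/(kA) = 0.0368/(0.135·18.6) = 0.01466 K/W
  R_beech = L/(kA) = 0.0407/(0.164·18.6) = 0.01334 K/W
  R_beech = L/(kA) = 0.0568/(0.141·18.6) = 0.02166 K/W
ΣR = 0.01466 + 0.01334 + 0.02166 = 0.04966 K/W
Q = ΔT/ΣR = (20.1 °C − -6.44 °C)/0.04966 = 534 W

Q = 534 W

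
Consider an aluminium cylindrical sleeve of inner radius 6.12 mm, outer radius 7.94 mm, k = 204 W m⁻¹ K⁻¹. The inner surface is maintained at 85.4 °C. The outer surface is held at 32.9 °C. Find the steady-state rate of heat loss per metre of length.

Q' = 2πk·ΔT/ln(r₂/r₁) = 2π × 204 × 52.5 / ln(0.00794/0.00612) = 2.58×10^5 W/m

Q' = 2.58×10^5 W/m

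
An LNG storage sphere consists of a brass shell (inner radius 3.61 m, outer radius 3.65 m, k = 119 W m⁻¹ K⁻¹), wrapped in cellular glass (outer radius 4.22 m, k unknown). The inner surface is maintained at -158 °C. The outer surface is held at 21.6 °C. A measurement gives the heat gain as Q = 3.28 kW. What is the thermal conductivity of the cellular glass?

k = 0.0538 W/m·K

ΣR = ΔT/Q = |-158 − 21.6|/3280 = 0.05476 K/W
Known resistances:
  R_brass = (1/3.61 − 1/3.65)/(4πk) = 0.003036/(4π·119) = 2.030×10^-6 K/W
R_cellular glass = ΣR − ΣR_known = 0.05476 − 2.030×10^-6 = 0.05476 K/W
(1/r₁−1/r₂)/(4πk) = 0.05476 ⇒ k = 0.03701/(4π·0.05476) = 0.0538 W/m·K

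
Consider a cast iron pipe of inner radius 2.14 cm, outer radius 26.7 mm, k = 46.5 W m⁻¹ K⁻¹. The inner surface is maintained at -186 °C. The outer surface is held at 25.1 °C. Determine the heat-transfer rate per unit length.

Q' = 2πk·ΔT/ln(r₂/r₁) = 2π × 46.5 × 211.1 / ln(0.0267/0.0214) = 2.79×10^5 W/m

Q' = 279 kW/m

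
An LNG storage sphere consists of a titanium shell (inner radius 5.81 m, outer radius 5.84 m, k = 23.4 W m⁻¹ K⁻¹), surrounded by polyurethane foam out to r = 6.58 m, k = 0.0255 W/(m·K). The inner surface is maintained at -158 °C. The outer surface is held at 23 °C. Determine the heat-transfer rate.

Q = 3.01 kW

Series thermal resistances, inner to outer:
  R_titanium = (1/5.81 − 1/5.84)/(4πk) = 8.842×10^-4/(4π·23.4) = 3.007×10^-6 K/W
  R_polyurethane foam = (1/5.84 − 1/6.58)/(4πk) = 0.01926/(4π·0.0255) = 0.06010 K/W
ΣR = 3.007×10^-6 + 0.06010 = 0.06010 K/W
Q = ΔT/ΣR = (-158 °C − 23 °C)/0.06010 = -3010 W
(Negative Q ⇒ heat flows inward; heat gain = 3010 W.)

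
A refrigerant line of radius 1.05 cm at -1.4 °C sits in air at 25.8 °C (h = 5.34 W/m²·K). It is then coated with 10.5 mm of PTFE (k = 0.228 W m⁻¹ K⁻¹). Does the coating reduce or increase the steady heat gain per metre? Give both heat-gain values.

Critical radius for a cylinder: r_cr = k/h = 0.0427 m = 4.27 cm.
Outer radius after coating: r₂ = 0.0105 + 0.0105 = 0.0210 m.
Since r₁ < r_cr and r₂ ≤ r_cr, the coating moves toward the maximum at r_cr — heat gain rises.
Bare: R = 1/(2πr₁h) = 2.839 m·K/W; Q = 27.2/2.839 = 9.58 W/m.
Coated: R = R_cond + R_conv = 1.903 m·K/W; Q = 27.2/1.903 = 14.3 W/m.

increases: 9.58 → 14.3 W/m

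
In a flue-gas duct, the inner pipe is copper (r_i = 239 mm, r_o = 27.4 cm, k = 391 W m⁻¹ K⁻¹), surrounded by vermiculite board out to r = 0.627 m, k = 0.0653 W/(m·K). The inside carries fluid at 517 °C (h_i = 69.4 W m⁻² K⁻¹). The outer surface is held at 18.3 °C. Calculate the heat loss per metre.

Treat each layer as a resistance in series:
  R'_conv,in = 1/(2πr h) = 1/(2π·0.239·69.4) = 0.009595 m·K/W
  R'_copper = ln(0.274/0.239)/(2πk) = 0.1367/(2π·391) = 5.563×10^-5 m·K/W
  R'_vermiculite board = ln(0.627/0.274)/(2πk) = 0.8278/(2π·0.0653) = 2.018 m·K/W
ΣR = 0.009595 + 5.563×10^-5 + 2.018 = 2.028 m·K/W
Q' = ΔT/ΣR = (517 °C − 18.3 °C)/2.028 = 246 W/m

Q' = 246 W/m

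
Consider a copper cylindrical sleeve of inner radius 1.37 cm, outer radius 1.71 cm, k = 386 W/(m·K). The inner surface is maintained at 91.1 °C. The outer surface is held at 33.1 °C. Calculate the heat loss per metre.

Q' = 2πk·ΔT/ln(r₂/r₁) = 2π × 386 × 58 / ln(0.0171/0.0137) = 6.35×10^5 W/m

Q' = 635 kW/m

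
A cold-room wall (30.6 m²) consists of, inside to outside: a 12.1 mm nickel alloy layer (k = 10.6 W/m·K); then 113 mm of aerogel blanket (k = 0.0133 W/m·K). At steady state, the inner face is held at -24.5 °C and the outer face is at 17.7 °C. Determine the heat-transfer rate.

Q = 152 W

Resistance network (inner→outer):
  R_nickel alloy = L/(kA) = 0.0121/(10.6·30.6) = 3.730×10^-5 K/W
  R_aerogel blanket = L/(kA) = 0.113/(0.0133·30.6) = 0.2777 K/W
ΣR = 3.730×10^-5 + 0.2777 = 0.2777 K/W
Q = ΔT/ΣR = (-24.5 °C − 17.7 °C)/0.2777 = -152 W
(Negative Q ⇒ heat flows inward; heat gain = 152 W.)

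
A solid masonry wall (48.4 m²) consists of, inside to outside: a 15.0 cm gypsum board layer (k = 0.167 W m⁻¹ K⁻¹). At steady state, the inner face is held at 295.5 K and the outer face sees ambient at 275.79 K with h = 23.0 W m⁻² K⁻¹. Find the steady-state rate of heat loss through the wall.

Q = 1010 W

Series thermal resistances, inner to outer:
  R_gypsum board = L/(kA) = 0.150/(0.167·48.4) = 0.01856 K/W
  R_conv,out = 1/(hA) = 1/(23.0·48.4) = 8.983×10^-4 K/W
ΣR = 0.01856 + 8.983×10^-4 = 0.01946 K/W
Q = ΔT/ΣR = (295.5 K − 275.79 K)/0.01946 = 1010 W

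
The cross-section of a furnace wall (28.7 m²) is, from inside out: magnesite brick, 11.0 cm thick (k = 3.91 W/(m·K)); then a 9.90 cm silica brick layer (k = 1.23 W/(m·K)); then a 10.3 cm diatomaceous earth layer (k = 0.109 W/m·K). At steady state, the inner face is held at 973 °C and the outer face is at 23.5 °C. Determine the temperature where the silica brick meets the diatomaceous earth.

T = 875 °C

Treat each layer as a resistance in series:
  R_magnesite brick = L/(kA) = 0.110/(3.91·28.7) = 9.802×10^-4 K/W
  R_silica brick = L/(kA) = 0.0990/(1.23·28.7) = 0.002804 K/W
  R_diatomaceous earth = L/(kA) = 0.103/(0.109·28.7) = 0.03293 K/W
ΣR = 9.802×10^-4 + 0.002804 + 0.03293 = 0.03671 K/W
Q = ΔT/ΣR = (973 °C − 23.5 °C)/0.03671 = 25860 W
From the inner boundary to the silica brick/diatomaceous earth interface, ΣR_partial = 0.003784 K/W.
T_interface = T_in − Q·ΣR_partial = 973 °C − (25860)(0.003784) = 875 °C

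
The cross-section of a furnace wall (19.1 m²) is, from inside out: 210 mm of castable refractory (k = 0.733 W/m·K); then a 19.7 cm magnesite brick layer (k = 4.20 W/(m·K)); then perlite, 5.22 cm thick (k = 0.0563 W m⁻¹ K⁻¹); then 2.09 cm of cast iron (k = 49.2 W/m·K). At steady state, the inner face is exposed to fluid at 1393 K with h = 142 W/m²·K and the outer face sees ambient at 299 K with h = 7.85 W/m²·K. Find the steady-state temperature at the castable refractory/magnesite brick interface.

Resistance network (inner→outer):
  R_conv,in = 1/(hA) = 1/(142·19.1) = 3.687×10^-4 K/W
  R_castable refractory = L/(kA) = 0.210/(0.733·19.1) = 0.01500 K/W
  R_magnesite brick = L/(kA) = 0.197/(4.20·19.1) = 0.002456 K/W
  R_perlite = L/(kA) = 0.0522/(0.0563·19.1) = 0.04854 K/W
  R_cast iron = L/(kA) = 0.0209/(49.2·19.1) = 2.224×10^-5 K/W
  R_conv,out = 1/(hA) = 1/(7.85·19.1) = 0.006670 K/W
ΣR = 3.687×10^-4 + 0.01500 + 0.002456 + 0.04854 + 2.224×10^-5 + 0.006670 = 0.07306 K/W
Q = ΔT/ΣR = (1393 K − 299 K)/0.07306 = 14970 W
From the inner boundary to the castable refractory/magnesite brick interface, ΣR_partial = 0.01537 K/W.
T_interface = T_in − Q·ΣR_partial = 1393 K − (14970)(0.01537) = 1163 K

T = 1163 K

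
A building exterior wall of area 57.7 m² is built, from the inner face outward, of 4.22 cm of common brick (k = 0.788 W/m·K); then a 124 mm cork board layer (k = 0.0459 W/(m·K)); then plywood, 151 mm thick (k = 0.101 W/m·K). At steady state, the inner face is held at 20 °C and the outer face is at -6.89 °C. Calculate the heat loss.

Treat each layer as a resistance in series:
  R_common brick = L/(kA) = 0.0422/(0.788·57.7) = 9.281×10^-4 K/W
  R_cork board = L/(kA) = 0.124/(0.0459·57.7) = 0.04682 K/W
  R_plywood = L/(kA) = 0.151/(0.101·57.7) = 0.02591 K/W
ΣR = 9.281×10^-4 + 0.04682 + 0.02591 = 0.07366 K/W
Q = ΔT/ΣR = (20 °C − -6.89 °C)/0.07366 = 365 W

Q = 365 W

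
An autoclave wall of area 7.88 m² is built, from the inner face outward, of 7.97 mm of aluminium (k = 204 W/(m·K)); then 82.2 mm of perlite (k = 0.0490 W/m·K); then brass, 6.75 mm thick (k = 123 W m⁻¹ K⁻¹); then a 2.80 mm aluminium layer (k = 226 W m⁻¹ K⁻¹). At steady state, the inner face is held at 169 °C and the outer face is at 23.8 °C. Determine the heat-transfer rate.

Series thermal resistances, inner to outer:
  R_aluminium = L/(kA) = 0.00797/(204·7.88) = 4.958×10^-6 K/W
  R_perlite = L/(kA) = 0.0822/(0.0490·7.88) = 0.2129 K/W
  R_brass = L/(kA) = 0.00675/(123·7.88) = 6.964×10^-6 K/W
  R_aluminium = L/(kA) = 0.00280/(226·7.88) = 1.572×10^-6 K/W
ΣR = 4.958×10^-6 + 0.2129 + 6.964×10^-6 + 1.572×10^-6 = 0.2129 K/W
Q = ΔT/ΣR = (169 °C − 23.8 °C)/0.2129 = 682 W

Q = 682 W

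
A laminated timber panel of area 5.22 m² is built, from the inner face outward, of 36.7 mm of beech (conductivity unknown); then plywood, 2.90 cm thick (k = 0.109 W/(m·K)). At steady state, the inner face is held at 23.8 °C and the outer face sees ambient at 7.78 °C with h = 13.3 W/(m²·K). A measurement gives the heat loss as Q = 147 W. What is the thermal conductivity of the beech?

k = 0.161 W/m·K

ΣR = ΔT/Q = |23.8 − 7.78|/147 = 0.1090 K/W
Known resistances:
  R_plywood = L/(kA) = 0.0290/(0.109·5.22) = 0.05097 K/W
  R_conv,out = 1/(hA) = 1/(13.3·5.22) = 0.01440 K/W
R_beech = ΣR − ΣR_known = 0.1090 − 0.06537 = 0.04363 K/W
L/(kA) = 0.04363 ⇒ k = 0.0367/(0.04363·5.22) = 0.161 W/m·K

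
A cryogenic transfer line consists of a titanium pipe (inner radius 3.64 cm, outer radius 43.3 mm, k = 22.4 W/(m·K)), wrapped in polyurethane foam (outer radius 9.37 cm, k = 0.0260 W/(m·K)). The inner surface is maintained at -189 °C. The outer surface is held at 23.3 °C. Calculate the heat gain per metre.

Resistance network (inner→outer):
  R'_titanium = ln(0.0433/0.0364)/(2πk) = 0.1736/(2π·22.4) = 0.001233 m·K/W
  R'_polyurethane foam = ln(0.0937/0.0433)/(2πk) = 0.7719/(2π·0.0260) = 4.725 m·K/W
ΣR = 0.001233 + 4.725 = 4.726 m·K/W
Q' = ΔT/ΣR = (-189 °C − 23.3 °C)/4.726 = -44.9 W/m
(Negative Q' ⇒ heat flows inward; heat gain = 44.9 W/m.)

Q' = 44.9 W/m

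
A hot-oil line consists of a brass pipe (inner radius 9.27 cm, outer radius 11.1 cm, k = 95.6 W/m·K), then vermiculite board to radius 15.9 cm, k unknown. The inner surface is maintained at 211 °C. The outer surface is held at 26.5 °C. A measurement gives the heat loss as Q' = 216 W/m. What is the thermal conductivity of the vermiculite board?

ΣR = ΔT/Q' = |211 − 26.5|/216 = 0.8542 m·K/W
Known resistances:
  R'_brass = ln(0.111/0.0927)/(2πk) = 0.1802/(2π·95.6) = 2.999×10^-4 m·K/W
R_vermiculite board = ΣR − ΣR_known = 0.8542 − 2.999×10^-4 = 0.8539 m·K/W
ln(r₂/r₁)/(2πk) = 0.8539 ⇒ k = 0.3594/(2π·0.8539) = 0.0670 W/m·K

k = 0.0670 W/m·K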